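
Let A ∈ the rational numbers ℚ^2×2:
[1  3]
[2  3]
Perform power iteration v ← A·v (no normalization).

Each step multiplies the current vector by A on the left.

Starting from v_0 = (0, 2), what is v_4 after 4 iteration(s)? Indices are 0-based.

v_4 = (528, 642)

v_0 = (0, 2).
v_1 = A·v_0 = (6, 6).
v_2 = A·v_1 = (24, 30).
v_3 = A·v_2 = (114, 138).
v_4 = A·v_3 = (528, 642).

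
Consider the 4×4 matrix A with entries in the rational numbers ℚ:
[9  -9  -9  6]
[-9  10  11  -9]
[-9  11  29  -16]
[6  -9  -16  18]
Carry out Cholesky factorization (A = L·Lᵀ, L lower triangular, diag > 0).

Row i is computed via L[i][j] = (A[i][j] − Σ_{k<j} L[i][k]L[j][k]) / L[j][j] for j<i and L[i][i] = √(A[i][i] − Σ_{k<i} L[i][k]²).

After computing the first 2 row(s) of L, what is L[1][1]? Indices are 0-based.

L[1][1] = 1

Step 1: L[0][0] = √(9) = 3.
  L[1][0] = (-9) / L[0][0] = -3.
Step 2: L[1][1] = √(1) = 1.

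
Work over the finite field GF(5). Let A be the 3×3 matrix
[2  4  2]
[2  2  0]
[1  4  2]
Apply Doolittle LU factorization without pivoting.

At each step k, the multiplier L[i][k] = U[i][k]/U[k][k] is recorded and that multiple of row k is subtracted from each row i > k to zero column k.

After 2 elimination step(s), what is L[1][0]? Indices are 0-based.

L[1][0] = 1

[col 0] pivot 2
  R1 -= 1*R0 → (0, 3, 3)  (L[1][0] := 1)
  R2 -= 3*R0 → (0, 2, 1)  (L[2][0] := 3)
[col 1] pivot 3
  R2 -= 4*R1 → (0, 0, 4)  (L[2][1] := 4)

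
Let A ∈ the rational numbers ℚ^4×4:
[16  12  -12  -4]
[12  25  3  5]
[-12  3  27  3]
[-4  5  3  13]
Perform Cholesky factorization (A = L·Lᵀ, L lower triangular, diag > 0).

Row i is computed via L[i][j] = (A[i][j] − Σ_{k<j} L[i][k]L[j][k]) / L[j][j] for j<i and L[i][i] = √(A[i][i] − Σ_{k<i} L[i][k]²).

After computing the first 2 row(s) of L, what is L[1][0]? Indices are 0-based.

L[1][0] = 3

Step 1: L[0][0] = √(16) = 4.
  L[1][0] = (12) / L[0][0] = 3.
Step 2: L[1][1] = √(16) = 4.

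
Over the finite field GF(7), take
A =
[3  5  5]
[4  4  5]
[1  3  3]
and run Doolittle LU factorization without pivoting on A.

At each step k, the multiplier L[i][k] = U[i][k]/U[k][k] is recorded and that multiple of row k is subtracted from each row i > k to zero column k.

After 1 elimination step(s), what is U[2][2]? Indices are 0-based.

U[2][2] = 6

Step 1: pivot at (0,0) is 3.
  row1 ← row1 − (6)·row0  ⇒  L[1][0]=6, U row1=(0, 2, 3)
  row2 ← row2 − (5)·row0  ⇒  L[2][0]=5, U row2=(0, 6, 6)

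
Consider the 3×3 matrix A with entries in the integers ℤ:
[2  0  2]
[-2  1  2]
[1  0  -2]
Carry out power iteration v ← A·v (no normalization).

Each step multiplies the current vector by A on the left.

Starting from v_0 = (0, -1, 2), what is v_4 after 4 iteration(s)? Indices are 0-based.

v_4 = (0, -85, 72)

v_0 = (0, -1, 2).
v_1 = A·v_0 = (4, 3, -4).
v_2 = A·v_1 = (0, -13, 12).
v_3 = A·v_2 = (24, 11, -24).
v_4 = A·v_3 = (0, -85, 72).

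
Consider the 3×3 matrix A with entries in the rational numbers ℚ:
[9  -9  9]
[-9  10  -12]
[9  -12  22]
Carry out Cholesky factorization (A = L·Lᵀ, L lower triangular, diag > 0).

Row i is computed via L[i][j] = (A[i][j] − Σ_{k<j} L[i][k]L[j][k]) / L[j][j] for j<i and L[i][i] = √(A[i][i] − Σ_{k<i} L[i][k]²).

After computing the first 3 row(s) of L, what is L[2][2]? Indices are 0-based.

L[2][2] = 2

Step 1: L[0][0] = √(9) = 3.
  L[1][0] = (-9) / L[0][0] = -3.
Step 2: L[1][1] = √(1) = 1.
  L[2][0] = (9) / L[0][0] = 3.
  L[2][1] = (-3) / L[1][1] = -3.
Step 3: L[2][2] = √(4) = 2.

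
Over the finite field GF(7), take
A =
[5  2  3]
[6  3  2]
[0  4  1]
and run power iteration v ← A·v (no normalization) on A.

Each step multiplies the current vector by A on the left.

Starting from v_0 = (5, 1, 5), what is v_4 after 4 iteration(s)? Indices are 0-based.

v_4 = (1, 1, 1)

v_0 = (5, 1, 5).
v_1 = A·v_0 = (0, 1, 2).
v_2 = A·v_1 = (1, 0, 6).
v_3 = A·v_2 = (2, 4, 6).
v_4 = A·v_3 = (1, 1, 1).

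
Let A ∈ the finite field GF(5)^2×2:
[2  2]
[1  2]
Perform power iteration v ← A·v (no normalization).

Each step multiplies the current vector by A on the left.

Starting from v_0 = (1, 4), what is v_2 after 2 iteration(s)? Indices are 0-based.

v_0 = (1, 4).
v_1 = A·v_0 = (0, 4).
v_2 = A·v_1 = (3, 3).

v_2 = (3, 3)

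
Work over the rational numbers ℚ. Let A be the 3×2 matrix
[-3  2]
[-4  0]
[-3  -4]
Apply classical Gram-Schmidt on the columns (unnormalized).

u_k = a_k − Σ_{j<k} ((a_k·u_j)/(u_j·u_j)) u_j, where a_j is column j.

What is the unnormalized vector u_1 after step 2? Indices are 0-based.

Step 1: u_0 = a_0 = (-3, -4, -3).
Step 2: u_1 = a_1 − (3/17)·u_0 = (43/17, 12/17, -59/17).

u_1 = (43/17, 12/17, -59/17)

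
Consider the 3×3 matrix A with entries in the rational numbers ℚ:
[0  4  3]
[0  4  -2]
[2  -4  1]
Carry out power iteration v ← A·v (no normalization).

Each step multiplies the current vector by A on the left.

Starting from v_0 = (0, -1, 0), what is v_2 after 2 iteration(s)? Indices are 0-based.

v_2 = (-4, -24, 12)

v_0 = (0, -1, 0).
v_1 = A·v_0 = (-4, -4, 4).
v_2 = A·v_1 = (-4, -24, 12).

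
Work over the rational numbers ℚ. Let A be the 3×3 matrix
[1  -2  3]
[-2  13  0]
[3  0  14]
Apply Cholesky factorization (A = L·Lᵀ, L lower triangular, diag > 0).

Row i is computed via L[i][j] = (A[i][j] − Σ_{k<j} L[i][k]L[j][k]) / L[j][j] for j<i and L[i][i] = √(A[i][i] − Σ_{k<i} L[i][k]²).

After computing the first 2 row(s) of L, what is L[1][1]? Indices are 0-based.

L[1][1] = 3

Step 1: L[0][0] = √(1) = 1.
  L[1][0] = (-2) / L[0][0] = -2.
Step 2: L[1][1] = √(9) = 3.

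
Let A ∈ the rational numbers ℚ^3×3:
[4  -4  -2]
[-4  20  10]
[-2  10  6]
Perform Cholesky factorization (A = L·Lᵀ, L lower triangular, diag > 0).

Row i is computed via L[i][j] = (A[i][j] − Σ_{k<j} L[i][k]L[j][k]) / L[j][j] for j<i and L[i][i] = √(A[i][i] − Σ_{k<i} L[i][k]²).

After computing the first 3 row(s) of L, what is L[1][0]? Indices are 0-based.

L[1][0] = -2

Step 1: L[0][0] = √(4) = 2.
  L[1][0] = (-4) / L[0][0] = -2.
Step 2: L[1][1] = √(16) = 4.
  L[2][0] = (-2) / L[0][0] = -1.
  L[2][1] = (8) / L[1][1] = 2.
Step 3: L[2][2] = √(1) = 1.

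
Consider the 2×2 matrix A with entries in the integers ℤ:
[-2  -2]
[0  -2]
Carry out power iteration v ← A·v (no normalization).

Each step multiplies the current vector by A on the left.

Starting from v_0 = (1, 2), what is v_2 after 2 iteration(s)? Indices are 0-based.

v_0 = (1, 2).
v_1 = A·v_0 = (-6, -4).
v_2 = A·v_1 = (20, 8).

v_2 = (20, 8)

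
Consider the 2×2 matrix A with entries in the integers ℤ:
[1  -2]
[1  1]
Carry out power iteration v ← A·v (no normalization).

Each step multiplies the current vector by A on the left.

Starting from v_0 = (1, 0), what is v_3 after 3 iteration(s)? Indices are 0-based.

v_0 = (1, 0).
v_1 = A·v_0 = (1, 1).
v_2 = A·v_1 = (-1, 2).
v_3 = A·v_2 = (-5, 1).

v_3 = (-5, 1)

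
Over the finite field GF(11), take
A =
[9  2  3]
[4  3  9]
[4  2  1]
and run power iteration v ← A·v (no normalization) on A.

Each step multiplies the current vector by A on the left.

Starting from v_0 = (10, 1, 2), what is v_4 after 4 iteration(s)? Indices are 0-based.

v_0 = (10, 1, 2).
v_1 = A·v_0 = (10, 6, 0).
v_2 = A·v_1 = (3, 3, 8).
v_3 = A·v_2 = (2, 5, 4).
v_4 = A·v_3 = (7, 4, 0).

v_4 = (7, 4, 0)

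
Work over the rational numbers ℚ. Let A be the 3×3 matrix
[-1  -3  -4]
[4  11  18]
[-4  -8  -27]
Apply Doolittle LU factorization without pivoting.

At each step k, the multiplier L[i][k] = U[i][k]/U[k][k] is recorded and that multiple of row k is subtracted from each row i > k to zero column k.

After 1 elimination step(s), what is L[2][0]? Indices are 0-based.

L[2][0] = 4

k=0: U[0][0]=-1
  eliminate (1,0): mult=-4, new row 1: (0, -1, 2); set L[1][0]=-4
  eliminate (2,0): mult=4, new row 2: (0, 4, -11); set L[2][0]=4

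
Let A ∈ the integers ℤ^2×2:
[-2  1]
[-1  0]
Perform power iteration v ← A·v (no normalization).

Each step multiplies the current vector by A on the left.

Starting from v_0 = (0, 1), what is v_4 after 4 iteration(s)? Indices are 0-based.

v_4 = (-4, -3)

v_0 = (0, 1).
v_1 = A·v_0 = (1, 0).
v_2 = A·v_1 = (-2, -1).
v_3 = A·v_2 = (3, 2).
v_4 = A·v_3 = (-4, -3).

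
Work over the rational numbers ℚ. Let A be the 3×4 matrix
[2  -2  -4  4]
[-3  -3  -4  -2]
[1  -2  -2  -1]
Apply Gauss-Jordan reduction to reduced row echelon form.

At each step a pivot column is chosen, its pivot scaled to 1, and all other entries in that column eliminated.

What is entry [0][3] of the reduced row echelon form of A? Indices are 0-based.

M[0][3] = 3/5

pivot(0,0)=2: scale R0 → (1, -1, -2, 2)
  clear (1,0): R1 −= (-3)R0 → (0, -6, -10, 4)
  clear (2,0): R2 −= (1)R0 → (0, -1, 0, -3)
pivot(1,1)=-6: scale R1 → (0, 1, 5/3, -2/3)
  clear (0,1): R0 −= (-1)R1 → (1, 0, -1/3, 4/3)
  clear (2,1): R2 −= (-1)R1 → (0, 0, 5/3, -11/3)
pivot(2,2)=5/3: scale R2 → (0, 0, 1, -11/5)
  clear (0,2): R0 −= (-1/3)R2 → (1, 0, 0, 3/5)
  clear (1,2): R1 −= (5/3)R2 → (0, 1, 0, 3)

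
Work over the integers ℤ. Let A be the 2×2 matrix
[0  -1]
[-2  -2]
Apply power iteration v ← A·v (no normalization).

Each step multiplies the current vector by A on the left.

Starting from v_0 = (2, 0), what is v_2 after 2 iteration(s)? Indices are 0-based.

v_0 = (2, 0).
v_1 = A·v_0 = (0, -4).
v_2 = A·v_1 = (4, 8).

v_2 = (4, 8)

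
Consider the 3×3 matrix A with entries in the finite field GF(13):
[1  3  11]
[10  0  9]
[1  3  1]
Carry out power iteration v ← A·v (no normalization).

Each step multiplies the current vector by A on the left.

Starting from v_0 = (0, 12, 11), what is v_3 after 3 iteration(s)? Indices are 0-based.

v_0 = (0, 12, 11).
v_1 = A·v_0 = (1, 8, 8).
v_2 = A·v_1 = (9, 4, 7).
v_3 = A·v_2 = (7, 10, 2).

v_3 = (7, 10, 2)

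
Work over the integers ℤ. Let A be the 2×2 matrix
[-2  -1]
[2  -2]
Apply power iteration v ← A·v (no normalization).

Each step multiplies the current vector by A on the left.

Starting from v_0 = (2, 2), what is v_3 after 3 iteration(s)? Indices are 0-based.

v_0 = (2, 2).
v_1 = A·v_0 = (-6, 0).
v_2 = A·v_1 = (12, -12).
v_3 = A·v_2 = (-12, 48).

v_3 = (-12, 48)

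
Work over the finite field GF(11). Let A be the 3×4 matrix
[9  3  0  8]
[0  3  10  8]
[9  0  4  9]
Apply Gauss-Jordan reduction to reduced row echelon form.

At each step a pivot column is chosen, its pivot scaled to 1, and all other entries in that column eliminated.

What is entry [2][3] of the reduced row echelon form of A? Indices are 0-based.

M[2][3] = 3

step 1: normalize row 0 (÷9) = (1, 4, 0, 7)
  row 2: subtract 9×row0 = (0, 8, 4, 1)
step 2: normalize row 1 (÷3) = (0, 1, 7, 10)
  row 0: subtract 4×row1 = (1, 0, 5, 0)
  row 2: subtract 8×row1 = (0, 0, 3, 9)
step 3: normalize row 2 (÷3) = (0, 0, 1, 3)
  row 0: subtract 5×row2 = (1, 0, 0, 7)
  row 1: subtract 7×row2 = (0, 1, 0, 0)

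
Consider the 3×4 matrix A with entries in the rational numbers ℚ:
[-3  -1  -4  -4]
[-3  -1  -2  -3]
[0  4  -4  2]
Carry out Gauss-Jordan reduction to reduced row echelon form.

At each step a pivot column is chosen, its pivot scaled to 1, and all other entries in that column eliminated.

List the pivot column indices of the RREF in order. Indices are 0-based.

pivot columns: 0, 1, 2

step 1: normalize row 0 (÷-3) = (1, 1/3, 4/3, 4/3)
  row 1: subtract -3×row0 = (0, 0, 2, 1)
step 2: exchange rows 1,2
step 2: normalize row 1 (÷4) = (0, 1, -1, 1/2)
  row 0: subtract 1/3×row1 = (1, 0, 5/3, 7/6)
step 3: normalize row 2 (÷2) = (0, 0, 1, 1/2)
  row 0: subtract 5/3×row2 = (1, 0, 0, 1/3)
  row 1: subtract -1×row2 = (0, 1, 0, 1)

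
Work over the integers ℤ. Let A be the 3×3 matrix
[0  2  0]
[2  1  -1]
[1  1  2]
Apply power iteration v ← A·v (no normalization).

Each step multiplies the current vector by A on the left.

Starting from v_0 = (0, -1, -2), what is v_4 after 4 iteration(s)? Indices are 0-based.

v_4 = (34, 43, -15)

v_0 = (0, -1, -2).
v_1 = A·v_0 = (-2, 1, -5).
v_2 = A·v_1 = (2, 2, -11).
v_3 = A·v_2 = (4, 17, -18).
v_4 = A·v_3 = (34, 43, -15).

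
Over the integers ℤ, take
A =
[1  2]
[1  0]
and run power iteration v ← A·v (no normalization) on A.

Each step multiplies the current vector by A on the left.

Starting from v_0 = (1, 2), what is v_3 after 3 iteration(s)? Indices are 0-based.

v_0 = (1, 2).
v_1 = A·v_0 = (5, 1).
v_2 = A·v_1 = (7, 5).
v_3 = A·v_2 = (17, 7).

v_3 = (17, 7)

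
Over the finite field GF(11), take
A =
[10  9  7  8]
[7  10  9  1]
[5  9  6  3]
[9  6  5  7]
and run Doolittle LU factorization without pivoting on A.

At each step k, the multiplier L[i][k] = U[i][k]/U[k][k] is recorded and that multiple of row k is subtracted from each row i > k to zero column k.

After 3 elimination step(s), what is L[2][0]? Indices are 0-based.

L[2][0] = 6

k=0: U[0][0]=10
  eliminate (1,0): mult=4, new row 1: (0, 7, 3, 2); set L[1][0]=4
  eliminate (2,0): mult=6, new row 2: (0, 10, 8, 10); set L[2][0]=6
  eliminate (3,0): mult=2, new row 3: (0, 10, 2, 2); set L[3][0]=2
k=1: U[1][1]=7
  eliminate (2,1): mult=3, new row 2: (0, 0, 10, 4); set L[2][1]=3
  eliminate (3,1): mult=3, new row 3: (0, 0, 4, 7); set L[3][1]=3
k=2: U[2][2]=10
  eliminate (3,2): mult=7, new row 3: (0, 0, 0, 1); set L[3][2]=7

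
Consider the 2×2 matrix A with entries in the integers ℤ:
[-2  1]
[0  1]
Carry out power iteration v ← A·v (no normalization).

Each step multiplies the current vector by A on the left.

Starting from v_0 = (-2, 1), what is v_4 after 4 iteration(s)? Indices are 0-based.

v_4 = (-37, 1)

v_0 = (-2, 1).
v_1 = A·v_0 = (5, 1).
v_2 = A·v_1 = (-9, 1).
v_3 = A·v_2 = (19, 1).
v_4 = A·v_3 = (-37, 1).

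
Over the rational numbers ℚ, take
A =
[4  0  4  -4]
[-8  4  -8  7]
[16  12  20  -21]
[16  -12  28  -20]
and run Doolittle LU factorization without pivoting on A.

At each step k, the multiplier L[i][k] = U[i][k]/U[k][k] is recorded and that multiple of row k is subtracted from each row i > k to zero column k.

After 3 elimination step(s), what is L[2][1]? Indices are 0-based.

Step 1: pivot at (0,0) is 4.
  row1 ← row1 − (-2)·row0  ⇒  L[1][0]=-2, U row1=(0, 4, 0, -1)
  row2 ← row2 − (4)·row0  ⇒  L[2][0]=4, U row2=(0, 12, 4, -5)
  row3 ← row3 − (4)·row0  ⇒  L[3][0]=4, U row3=(0, -12, 12, -4)
Step 2: pivot at (1,1) is 4.
  row2 ← row2 − (3)·row1  ⇒  L[2][1]=3, U row2=(0, 0, 4, -2)
  row3 ← row3 − (-3)·row1  ⇒  L[3][1]=-3, U row3=(0, 0, 12, -7)
Step 3: pivot at (2,2) is 4.
  row3 ← row3 − (3)·row2  ⇒  L[3][2]=3, U row3=(0, 0, 0, -1)

L[2][1] = 3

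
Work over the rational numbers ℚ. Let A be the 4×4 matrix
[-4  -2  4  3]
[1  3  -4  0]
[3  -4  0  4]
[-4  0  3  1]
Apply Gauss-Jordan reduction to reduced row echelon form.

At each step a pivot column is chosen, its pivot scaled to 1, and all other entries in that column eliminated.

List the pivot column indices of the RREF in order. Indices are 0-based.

pivot columns: 0, 1, 2, 3

pivot(0,0)=-4: scale R0 → (1, 1/2, -1, -3/4)
  clear (1,0): R1 −= (1)R0 → (0, 5/2, -3, 3/4)
  clear (2,0): R2 −= (3)R0 → (0, -11/2, 3, 25/4)
  clear (3,0): R3 −= (-4)R0 → (0, 2, -1, -2)
pivot(1,1)=5/2: scale R1 → (0, 1, -6/5, 3/10)
  clear (0,1): R0 −= (1/2)R1 → (1, 0, -2/5, -9/10)
  clear (2,1): R2 −= (-11/2)R1 → (0, 0, -18/5, 79/10)
  clear (3,1): R3 −= (2)R1 → (0, 0, 7/5, -13/5)
pivot(2,2)=-18/5: scale R2 → (0, 0, 1, -79/36)
  clear (0,2): R0 −= (-2/5)R2 → (1, 0, 0, -16/9)
  clear (1,2): R1 −= (-6/5)R2 → (0, 1, 0, -7/3)
  clear (3,2): R3 −= (7/5)R2 → (0, 0, 0, 17/36)
pivot(3,3)=17/36: scale R3 → (0, 0, 0, 1)
  clear (0,3): R0 −= (-16/9)R3 → (1, 0, 0, 0)
  clear (1,3): R1 −= (-7/3)R3 → (0, 1, 0, 0)
  clear (2,3): R2 −= (-79/36)R3 → (0, 0, 1, 0)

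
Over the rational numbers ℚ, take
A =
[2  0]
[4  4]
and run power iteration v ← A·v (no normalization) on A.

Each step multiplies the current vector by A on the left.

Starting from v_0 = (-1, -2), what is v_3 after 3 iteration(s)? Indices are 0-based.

v_3 = (-8, -240)

v_0 = (-1, -2).
v_1 = A·v_0 = (-2, -12).
v_2 = A·v_1 = (-4, -56).
v_3 = A·v_2 = (-8, -240).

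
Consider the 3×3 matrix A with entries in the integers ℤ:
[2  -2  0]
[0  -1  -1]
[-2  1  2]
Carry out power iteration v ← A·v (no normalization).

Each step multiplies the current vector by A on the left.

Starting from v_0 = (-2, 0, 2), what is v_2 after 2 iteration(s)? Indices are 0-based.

v_2 = (-4, -6, 22)

v_0 = (-2, 0, 2).
v_1 = A·v_0 = (-4, -2, 8).
v_2 = A·v_1 = (-4, -6, 22).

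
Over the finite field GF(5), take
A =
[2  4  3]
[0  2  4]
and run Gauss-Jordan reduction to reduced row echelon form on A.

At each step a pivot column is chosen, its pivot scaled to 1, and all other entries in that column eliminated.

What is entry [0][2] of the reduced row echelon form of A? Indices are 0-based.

M[0][2] = 0

step 1: normalize row 0 (÷2) = (1, 2, 4)
step 2: normalize row 1 (÷2) = (0, 1, 2)
  row 0: subtract 2×row1 = (1, 0, 0)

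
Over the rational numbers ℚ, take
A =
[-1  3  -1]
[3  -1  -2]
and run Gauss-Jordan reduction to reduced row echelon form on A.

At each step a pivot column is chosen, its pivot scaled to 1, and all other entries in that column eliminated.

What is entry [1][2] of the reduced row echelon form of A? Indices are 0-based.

step 1: normalize row 0 (÷-1) = (1, -3, 1)
  row 1: subtract 3×row0 = (0, 8, -5)
step 2: normalize row 1 (÷8) = (0, 1, -5/8)
  row 0: subtract -3×row1 = (1, 0, -7/8)

M[1][2] = -5/8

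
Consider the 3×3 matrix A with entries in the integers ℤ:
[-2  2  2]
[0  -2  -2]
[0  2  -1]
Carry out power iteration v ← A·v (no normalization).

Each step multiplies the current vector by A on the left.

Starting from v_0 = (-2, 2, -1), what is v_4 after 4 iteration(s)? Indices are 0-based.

v_0 = (-2, 2, -1).
v_1 = A·v_0 = (6, -2, 5).
v_2 = A·v_1 = (-6, -6, -9).
v_3 = A·v_2 = (-18, 30, -3).
v_4 = A·v_3 = (90, -54, 63).

v_4 = (90, -54, 63)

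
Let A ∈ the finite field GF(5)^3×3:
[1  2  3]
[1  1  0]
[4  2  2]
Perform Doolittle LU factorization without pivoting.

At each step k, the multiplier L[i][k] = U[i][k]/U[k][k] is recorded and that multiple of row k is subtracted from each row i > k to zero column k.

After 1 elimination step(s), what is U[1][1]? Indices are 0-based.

[col 0] pivot 1
  R1 -= 1*R0 → (0, 4, 2)  (L[1][0] := 1)
  R2 -= 4*R0 → (0, 4, 0)  (L[2][0] := 4)

U[1][1] = 4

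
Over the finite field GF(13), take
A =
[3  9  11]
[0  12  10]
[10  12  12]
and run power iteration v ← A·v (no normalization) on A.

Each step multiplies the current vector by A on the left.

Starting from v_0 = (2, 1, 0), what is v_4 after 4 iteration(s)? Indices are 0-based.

v_0 = (2, 1, 0).
v_1 = A·v_0 = (2, 12, 6).
v_2 = A·v_1 = (11, 9, 2).
v_3 = A·v_2 = (6, 11, 8).
v_4 = A·v_3 = (10, 4, 2).

v_4 = (10, 4, 2)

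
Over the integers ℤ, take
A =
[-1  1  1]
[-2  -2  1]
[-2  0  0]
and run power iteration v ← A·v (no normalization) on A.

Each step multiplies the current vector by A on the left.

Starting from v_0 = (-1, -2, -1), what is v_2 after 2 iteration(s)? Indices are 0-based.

v_0 = (-1, -2, -1).
v_1 = A·v_0 = (-2, 5, 2).
v_2 = A·v_1 = (9, -4, 4).

v_2 = (9, -4, 4)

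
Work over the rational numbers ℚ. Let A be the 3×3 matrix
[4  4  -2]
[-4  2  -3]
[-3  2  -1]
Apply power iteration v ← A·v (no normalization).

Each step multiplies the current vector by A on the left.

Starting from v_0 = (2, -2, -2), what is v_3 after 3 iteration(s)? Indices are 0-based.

v_3 = (48, 8, -16)

v_0 = (2, -2, -2).
v_1 = A·v_0 = (4, -6, -8).
v_2 = A·v_1 = (8, -4, -16).
v_3 = A·v_2 = (48, 8, -16).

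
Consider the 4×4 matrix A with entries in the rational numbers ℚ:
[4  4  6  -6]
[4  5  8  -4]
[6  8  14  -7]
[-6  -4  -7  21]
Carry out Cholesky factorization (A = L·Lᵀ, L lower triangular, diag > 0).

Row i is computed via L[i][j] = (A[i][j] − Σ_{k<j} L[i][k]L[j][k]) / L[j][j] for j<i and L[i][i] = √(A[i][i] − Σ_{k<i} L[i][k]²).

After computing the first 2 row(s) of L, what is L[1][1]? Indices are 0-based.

L[1][1] = 1

Step 1: L[0][0] = √(4) = 2.
  L[1][0] = (4) / L[0][0] = 2.
Step 2: L[1][1] = √(1) = 1.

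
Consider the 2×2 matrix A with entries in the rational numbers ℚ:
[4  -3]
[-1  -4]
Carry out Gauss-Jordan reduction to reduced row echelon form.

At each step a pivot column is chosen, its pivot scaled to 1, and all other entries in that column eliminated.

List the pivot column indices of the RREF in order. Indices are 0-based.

[1] R0 /= 4  ⇒  (1, -3/4)
     R1 -= -1·R0  ⇒  (0, -19/4)
[2] R1 /= -19/4  ⇒  (0, 1)
     R0 -= -3/4·R1  ⇒  (1, 0)

pivot columns: 0, 1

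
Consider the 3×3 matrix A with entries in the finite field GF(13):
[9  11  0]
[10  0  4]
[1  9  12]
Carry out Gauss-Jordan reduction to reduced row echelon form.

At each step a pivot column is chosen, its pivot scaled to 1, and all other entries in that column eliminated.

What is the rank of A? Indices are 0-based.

rank = 3

[1] R0 /= 9  ⇒  (1, 7, 0)
     R1 -= 10·R0  ⇒  (0, 8, 4)
     R2 -= 1·R0  ⇒  (0, 2, 12)
[2] R1 /= 8  ⇒  (0, 1, 7)
     R0 -= 7·R1  ⇒  (1, 0, 3)
     R2 -= 2·R1  ⇒  (0, 0, 11)
[3] R2 /= 11  ⇒  (0, 0, 1)
     R0 -= 3·R2  ⇒  (1, 0, 0)
     R1 -= 7·R2  ⇒  (0, 1, 0)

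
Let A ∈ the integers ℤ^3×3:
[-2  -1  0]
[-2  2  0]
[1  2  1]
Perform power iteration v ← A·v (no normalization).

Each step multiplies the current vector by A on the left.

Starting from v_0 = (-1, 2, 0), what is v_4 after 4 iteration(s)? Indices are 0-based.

v_4 = (-36, 72, 105)

v_0 = (-1, 2, 0).
v_1 = A·v_0 = (0, 6, 3).
v_2 = A·v_1 = (-6, 12, 15).
v_3 = A·v_2 = (0, 36, 33).
v_4 = A·v_3 = (-36, 72, 105).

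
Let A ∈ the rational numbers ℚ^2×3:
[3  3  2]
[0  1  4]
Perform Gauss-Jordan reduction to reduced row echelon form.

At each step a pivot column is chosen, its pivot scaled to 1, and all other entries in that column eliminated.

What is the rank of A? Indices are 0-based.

[1] R0 /= 3  ⇒  (1, 1, 2/3)
[2] R1 /= 1  ⇒  (0, 1, 4)
     R0 -= 1·R1  ⇒  (1, 0, -10/3)

rank = 2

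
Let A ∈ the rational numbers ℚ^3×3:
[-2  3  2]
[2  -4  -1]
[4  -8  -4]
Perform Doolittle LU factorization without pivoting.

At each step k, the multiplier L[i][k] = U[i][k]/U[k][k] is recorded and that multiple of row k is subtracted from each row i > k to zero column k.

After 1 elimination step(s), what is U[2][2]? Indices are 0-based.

k=0: U[0][0]=-2
  eliminate (1,0): mult=-1, new row 1: (0, -1, 1); set L[1][0]=-1
  eliminate (2,0): mult=-2, new row 2: (0, -2, 0); set L[2][0]=-2

U[2][2] = 0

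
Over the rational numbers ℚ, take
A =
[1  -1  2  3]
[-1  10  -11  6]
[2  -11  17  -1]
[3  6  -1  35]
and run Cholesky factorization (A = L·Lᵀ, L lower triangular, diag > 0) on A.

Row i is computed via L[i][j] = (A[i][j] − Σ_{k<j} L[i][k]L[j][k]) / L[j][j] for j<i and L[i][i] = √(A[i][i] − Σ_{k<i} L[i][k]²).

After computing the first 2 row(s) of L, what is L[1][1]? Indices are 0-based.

Step 1: L[0][0] = √(1) = 1.
  L[1][0] = (-1) / L[0][0] = -1.
Step 2: L[1][1] = √(9) = 3.

L[1][1] = 3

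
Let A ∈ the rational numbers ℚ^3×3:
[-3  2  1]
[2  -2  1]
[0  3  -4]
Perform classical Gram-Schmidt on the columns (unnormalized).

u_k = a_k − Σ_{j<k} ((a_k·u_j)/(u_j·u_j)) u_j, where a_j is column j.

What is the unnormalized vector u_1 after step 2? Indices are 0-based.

Step 1: u_0 = a_0 = (-3, 2, 0).
Step 2: u_1 = a_1 − (-10/13)·u_0 = (-4/13, -6/13, 3).

u_1 = (-4/13, -6/13, 3)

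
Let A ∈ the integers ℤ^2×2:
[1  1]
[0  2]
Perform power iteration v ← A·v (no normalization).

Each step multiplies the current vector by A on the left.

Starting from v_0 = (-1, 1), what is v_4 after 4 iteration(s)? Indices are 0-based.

v_4 = (14, 16)

v_0 = (-1, 1).
v_1 = A·v_0 = (0, 2).
v_2 = A·v_1 = (2, 4).
v_3 = A·v_2 = (6, 8).
v_4 = A·v_3 = (14, 16).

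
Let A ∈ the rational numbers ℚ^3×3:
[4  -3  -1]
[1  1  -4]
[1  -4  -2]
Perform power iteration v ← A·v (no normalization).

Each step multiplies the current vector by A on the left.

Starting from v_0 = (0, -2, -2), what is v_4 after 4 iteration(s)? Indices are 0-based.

v_4 = (-2, -594, -798)

v_0 = (0, -2, -2).
v_1 = A·v_0 = (8, 6, 12).
v_2 = A·v_1 = (2, -34, -40).
v_3 = A·v_2 = (150, 128, 218).
v_4 = A·v_3 = (-2, -594, -798).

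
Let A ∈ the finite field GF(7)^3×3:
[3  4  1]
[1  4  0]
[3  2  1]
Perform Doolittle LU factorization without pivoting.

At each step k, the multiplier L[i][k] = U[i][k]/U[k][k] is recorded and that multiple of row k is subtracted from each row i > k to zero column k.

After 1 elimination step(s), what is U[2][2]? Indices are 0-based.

U[2][2] = 0

k=0: U[0][0]=3
  eliminate (1,0): mult=5, new row 1: (0, 5, 2); set L[1][0]=5
  eliminate (2,0): mult=1, new row 2: (0, 5, 0); set L[2][0]=1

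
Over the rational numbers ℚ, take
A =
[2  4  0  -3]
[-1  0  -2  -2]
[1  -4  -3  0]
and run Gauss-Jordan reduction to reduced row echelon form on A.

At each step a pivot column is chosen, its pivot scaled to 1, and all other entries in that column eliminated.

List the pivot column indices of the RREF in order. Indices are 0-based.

pivot columns: 0, 1, 2

step 1: normalize row 0 (÷2) = (1, 2, 0, -3/2)
  row 1: subtract -1×row0 = (0, 2, -2, -7/2)
  row 2: subtract 1×row0 = (0, -6, -3, 3/2)
step 2: normalize row 1 (÷2) = (0, 1, -1, -7/4)
  row 0: subtract 2×row1 = (1, 0, 2, 2)
  row 2: subtract -6×row1 = (0, 0, -9, -9)
step 3: normalize row 2 (÷-9) = (0, 0, 1, 1)
  row 0: subtract 2×row2 = (1, 0, 0, 0)
  row 1: subtract -1×row2 = (0, 1, 0, -3/4)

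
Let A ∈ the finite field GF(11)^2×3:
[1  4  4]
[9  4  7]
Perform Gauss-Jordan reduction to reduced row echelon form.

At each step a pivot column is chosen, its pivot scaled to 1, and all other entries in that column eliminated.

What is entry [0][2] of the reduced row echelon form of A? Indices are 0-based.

pivot(0,0)=1: scale R0 → (1, 4, 4)
  clear (1,0): R1 −= (9)R0 → (0, 1, 4)
pivot(1,1)=1: scale R1 → (0, 1, 4)
  clear (0,1): R0 −= (4)R1 → (1, 0, 10)

M[0][2] = 10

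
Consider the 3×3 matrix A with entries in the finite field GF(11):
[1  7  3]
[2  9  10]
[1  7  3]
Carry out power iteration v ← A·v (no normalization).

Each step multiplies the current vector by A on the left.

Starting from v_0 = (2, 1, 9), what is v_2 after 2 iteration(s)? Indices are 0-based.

v_2 = (7, 6, 7)

v_0 = (2, 1, 9).
v_1 = A·v_0 = (3, 4, 3).
v_2 = A·v_1 = (7, 6, 7).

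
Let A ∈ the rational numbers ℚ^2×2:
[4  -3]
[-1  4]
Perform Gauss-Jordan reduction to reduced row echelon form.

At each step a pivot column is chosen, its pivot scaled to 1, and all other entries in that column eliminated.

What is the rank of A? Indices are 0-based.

pivot(0,0)=4: scale R0 → (1, -3/4)
  clear (1,0): R1 −= (-1)R0 → (0, 13/4)
pivot(1,1)=13/4: scale R1 → (0, 1)
  clear (0,1): R0 −= (-3/4)R1 → (1, 0)

rank = 2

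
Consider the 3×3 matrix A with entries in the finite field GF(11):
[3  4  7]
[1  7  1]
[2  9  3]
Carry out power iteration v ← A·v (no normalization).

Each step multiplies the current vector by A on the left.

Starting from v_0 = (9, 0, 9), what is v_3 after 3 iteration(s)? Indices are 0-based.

v_3 = (7, 2, 1)

v_0 = (9, 0, 9).
v_1 = A·v_0 = (2, 7, 1).
v_2 = A·v_1 = (8, 8, 4).
v_3 = A·v_2 = (7, 2, 1).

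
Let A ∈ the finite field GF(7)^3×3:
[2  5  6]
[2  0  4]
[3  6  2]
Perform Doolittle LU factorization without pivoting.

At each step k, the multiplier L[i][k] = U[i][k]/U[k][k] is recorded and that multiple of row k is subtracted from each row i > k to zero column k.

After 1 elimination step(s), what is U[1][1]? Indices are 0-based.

U[1][1] = 2

[col 0] pivot 2
  R1 -= 1*R0 → (0, 2, 5)  (L[1][0] := 1)
  R2 -= 5*R0 → (0, 2, 0)  (L[2][0] := 5)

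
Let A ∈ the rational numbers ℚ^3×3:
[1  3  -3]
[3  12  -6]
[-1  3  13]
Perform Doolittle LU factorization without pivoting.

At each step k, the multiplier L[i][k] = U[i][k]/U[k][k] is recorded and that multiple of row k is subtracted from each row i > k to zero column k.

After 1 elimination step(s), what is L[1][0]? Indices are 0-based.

Step 1: pivot at (0,0) is 1.
  row1 ← row1 − (3)·row0  ⇒  L[1][0]=3, U row1=(0, 3, 3)
  row2 ← row2 − (-1)·row0  ⇒  L[2][0]=-1, U row2=(0, 6, 10)

L[1][0] = 3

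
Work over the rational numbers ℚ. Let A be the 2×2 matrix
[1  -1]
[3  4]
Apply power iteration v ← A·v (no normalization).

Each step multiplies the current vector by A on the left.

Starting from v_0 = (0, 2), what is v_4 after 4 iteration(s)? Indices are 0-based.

v_4 = (-110, 188)

v_0 = (0, 2).
v_1 = A·v_0 = (-2, 8).
v_2 = A·v_1 = (-10, 26).
v_3 = A·v_2 = (-36, 74).
v_4 = A·v_3 = (-110, 188).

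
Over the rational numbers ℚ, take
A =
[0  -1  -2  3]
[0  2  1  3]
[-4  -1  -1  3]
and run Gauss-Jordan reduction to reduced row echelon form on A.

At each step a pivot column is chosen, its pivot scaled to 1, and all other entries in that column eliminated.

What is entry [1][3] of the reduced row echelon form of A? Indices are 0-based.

M[1][3] = 3

pivot(0,0): swap R0↔R2
pivot(0,0)=-4: scale R0 → (1, 1/4, 1/4, -3/4)
pivot(1,1)=2: scale R1 → (0, 1, 1/2, 3/2)
  clear (0,1): R0 −= (1/4)R1 → (1, 0, 1/8, -9/8)
  clear (2,1): R2 −= (-1)R1 → (0, 0, -3/2, 9/2)
pivot(2,2)=-3/2: scale R2 → (0, 0, 1, -3)
  clear (0,2): R0 −= (1/8)R2 → (1, 0, 0, -3/4)
  clear (1,2): R1 −= (1/2)R2 → (0, 1, 0, 3)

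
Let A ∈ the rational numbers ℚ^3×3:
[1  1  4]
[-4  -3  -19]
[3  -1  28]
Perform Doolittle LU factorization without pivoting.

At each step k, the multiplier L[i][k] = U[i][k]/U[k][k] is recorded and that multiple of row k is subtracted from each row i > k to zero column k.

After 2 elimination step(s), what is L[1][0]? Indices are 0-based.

[col 0] pivot 1
  R1 -= -4*R0 → (0, 1, -3)  (L[1][0] := -4)
  R2 -= 3*R0 → (0, -4, 16)  (L[2][0] := 3)
[col 1] pivot 1
  R2 -= -4*R1 → (0, 0, 4)  (L[2][1] := -4)

L[1][0] = -4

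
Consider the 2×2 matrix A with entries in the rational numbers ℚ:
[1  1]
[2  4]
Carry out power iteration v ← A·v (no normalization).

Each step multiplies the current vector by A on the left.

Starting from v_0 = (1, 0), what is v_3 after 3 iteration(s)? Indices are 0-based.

v_0 = (1, 0).
v_1 = A·v_0 = (1, 2).
v_2 = A·v_1 = (3, 10).
v_3 = A·v_2 = (13, 46).

v_3 = (13, 46)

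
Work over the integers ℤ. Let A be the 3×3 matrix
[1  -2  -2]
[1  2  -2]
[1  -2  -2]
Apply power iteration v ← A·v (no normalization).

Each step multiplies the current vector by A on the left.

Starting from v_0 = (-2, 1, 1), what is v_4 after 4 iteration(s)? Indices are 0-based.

v_4 = (26, 2, 26)

v_0 = (-2, 1, 1).
v_1 = A·v_0 = (-6, -2, -6).
v_2 = A·v_1 = (10, 2, 10).
v_3 = A·v_2 = (-14, -6, -14).
v_4 = A·v_3 = (26, 2, 26).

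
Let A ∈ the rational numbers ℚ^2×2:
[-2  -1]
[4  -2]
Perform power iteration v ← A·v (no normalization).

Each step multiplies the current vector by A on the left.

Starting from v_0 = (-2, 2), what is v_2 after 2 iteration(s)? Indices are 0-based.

v_2 = (8, 32)

v_0 = (-2, 2).
v_1 = A·v_0 = (2, -12).
v_2 = A·v_1 = (8, 32).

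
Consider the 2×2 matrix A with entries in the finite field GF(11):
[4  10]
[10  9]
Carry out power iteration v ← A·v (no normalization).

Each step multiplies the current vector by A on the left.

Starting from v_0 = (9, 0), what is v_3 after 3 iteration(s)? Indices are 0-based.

v_0 = (9, 0).
v_1 = A·v_0 = (3, 2).
v_2 = A·v_1 = (10, 4).
v_3 = A·v_2 = (3, 4).

v_3 = (3, 4)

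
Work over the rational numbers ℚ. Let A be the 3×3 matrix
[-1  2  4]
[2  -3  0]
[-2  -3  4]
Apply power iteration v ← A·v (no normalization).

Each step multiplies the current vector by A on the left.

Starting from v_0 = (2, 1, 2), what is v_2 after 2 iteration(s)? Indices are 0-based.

v_0 = (2, 1, 2).
v_1 = A·v_0 = (8, 1, 1).
v_2 = A·v_1 = (-2, 13, -15).

v_2 = (-2, 13, -15)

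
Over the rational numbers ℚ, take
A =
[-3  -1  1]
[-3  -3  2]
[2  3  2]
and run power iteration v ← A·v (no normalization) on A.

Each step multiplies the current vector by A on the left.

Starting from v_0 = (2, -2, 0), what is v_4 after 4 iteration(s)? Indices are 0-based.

v_4 = (248, 424, -294)

v_0 = (2, -2, 0).
v_1 = A·v_0 = (-4, 0, -2).
v_2 = A·v_1 = (10, 8, -12).
v_3 = A·v_2 = (-50, -78, 20).
v_4 = A·v_3 = (248, 424, -294).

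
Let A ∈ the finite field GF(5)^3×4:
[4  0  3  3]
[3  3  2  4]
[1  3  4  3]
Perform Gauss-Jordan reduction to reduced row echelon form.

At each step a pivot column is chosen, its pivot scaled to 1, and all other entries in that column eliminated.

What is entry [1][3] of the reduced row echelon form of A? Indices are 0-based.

pivot(0,0)=4: scale R0 → (1, 0, 2, 2)
  clear (1,0): R1 −= (3)R0 → (0, 3, 1, 3)
  clear (2,0): R2 −= (1)R0 → (0, 3, 2, 1)
pivot(1,1)=3: scale R1 → (0, 1, 2, 1)
  clear (2,1): R2 −= (3)R1 → (0, 0, 1, 3)
pivot(2,2)=1: scale R2 → (0, 0, 1, 3)
  clear (0,2): R0 −= (2)R2 → (1, 0, 0, 1)
  clear (1,2): R1 −= (2)R2 → (0, 1, 0, 0)

M[1][3] = 0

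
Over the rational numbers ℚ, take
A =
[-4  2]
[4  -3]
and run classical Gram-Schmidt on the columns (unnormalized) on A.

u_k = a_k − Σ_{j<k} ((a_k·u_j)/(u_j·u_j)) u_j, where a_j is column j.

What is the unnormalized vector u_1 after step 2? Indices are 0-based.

Step 1: u_0 = a_0 = (-4, 4).
Step 2: u_1 = a_1 − (-5/8)·u_0 = (-1/2, -1/2).

u_1 = (-1/2, -1/2)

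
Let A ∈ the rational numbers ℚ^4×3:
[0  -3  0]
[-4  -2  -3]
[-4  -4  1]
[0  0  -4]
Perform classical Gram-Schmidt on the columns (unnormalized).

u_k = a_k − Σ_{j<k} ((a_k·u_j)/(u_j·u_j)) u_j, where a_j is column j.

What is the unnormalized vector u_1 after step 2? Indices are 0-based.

u_1 = (-3, 1, -1, 0)

Step 1: u_0 = a_0 = (0, -4, -4, 0).
Step 2: u_1 = a_1 − (3/4)·u_0 = (-3, 1, -1, 0).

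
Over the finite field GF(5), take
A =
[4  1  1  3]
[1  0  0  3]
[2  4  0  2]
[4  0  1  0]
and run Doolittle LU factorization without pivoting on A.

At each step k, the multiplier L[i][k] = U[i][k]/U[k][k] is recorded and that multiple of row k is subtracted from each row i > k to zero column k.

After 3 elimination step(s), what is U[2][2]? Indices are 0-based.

Step 1: pivot at (0,0) is 4.
  row1 ← row1 − (4)·row0  ⇒  L[1][0]=4, U row1=(0, 1, 1, 1)
  row2 ← row2 − (3)·row0  ⇒  L[2][0]=3, U row2=(0, 1, 2, 3)
  row3 ← row3 − (1)·row0  ⇒  L[3][0]=1, U row3=(0, 4, 0, 2)
Step 2: pivot at (1,1) is 1.
  row2 ← row2 − (1)·row1  ⇒  L[2][1]=1, U row2=(0, 0, 1, 2)
  row3 ← row3 − (4)·row1  ⇒  L[3][1]=4, U row3=(0, 0, 1, 3)
Step 3: pivot at (2,2) is 1.
  row3 ← row3 − (1)·row2  ⇒  L[3][2]=1, U row3=(0, 0, 0, 1)

U[2][2] = 1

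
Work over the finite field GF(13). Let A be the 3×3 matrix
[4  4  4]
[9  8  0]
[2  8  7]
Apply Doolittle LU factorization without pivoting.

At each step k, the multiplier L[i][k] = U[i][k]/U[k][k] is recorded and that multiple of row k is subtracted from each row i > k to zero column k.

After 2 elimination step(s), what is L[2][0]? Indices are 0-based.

L[2][0] = 7

Step 1: pivot at (0,0) is 4.
  row1 ← row1 − (12)·row0  ⇒  L[1][0]=12, U row1=(0, 12, 4)
  row2 ← row2 − (7)·row0  ⇒  L[2][0]=7, U row2=(0, 6, 5)
Step 2: pivot at (1,1) is 12.
  row2 ← row2 − (7)·row1  ⇒  L[2][1]=7, U row2=(0, 0, 3)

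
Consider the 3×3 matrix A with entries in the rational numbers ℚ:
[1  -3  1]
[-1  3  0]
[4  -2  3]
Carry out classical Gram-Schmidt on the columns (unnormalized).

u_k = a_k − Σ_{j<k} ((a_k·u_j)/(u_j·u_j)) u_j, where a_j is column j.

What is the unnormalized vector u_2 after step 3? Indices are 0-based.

Step 1: u_0 = a_0 = (1, -1, 4).
Step 2: u_1 = a_1 − (-7/9)·u_0 = (-20/9, 20/9, 10/9).
Step 3: u_2 = a_2 − (13/18)·u_0 − (1/10)·u_1 = (1/2, 1/2, 0).

u_2 = (1/2, 1/2, 0)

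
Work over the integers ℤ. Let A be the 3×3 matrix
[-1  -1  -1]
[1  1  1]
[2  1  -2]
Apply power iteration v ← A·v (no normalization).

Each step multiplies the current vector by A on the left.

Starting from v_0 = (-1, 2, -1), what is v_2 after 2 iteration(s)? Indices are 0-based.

v_0 = (-1, 2, -1).
v_1 = A·v_0 = (0, 0, 2).
v_2 = A·v_1 = (-2, 2, -4).

v_2 = (-2, 2, -4)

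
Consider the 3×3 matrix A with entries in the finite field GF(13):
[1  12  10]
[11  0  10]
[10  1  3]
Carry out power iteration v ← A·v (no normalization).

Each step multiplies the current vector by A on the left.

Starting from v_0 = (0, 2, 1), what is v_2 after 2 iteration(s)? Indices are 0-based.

v_2 = (9, 8, 1)

v_0 = (0, 2, 1).
v_1 = A·v_0 = (8, 10, 5).
v_2 = A·v_1 = (9, 8, 1).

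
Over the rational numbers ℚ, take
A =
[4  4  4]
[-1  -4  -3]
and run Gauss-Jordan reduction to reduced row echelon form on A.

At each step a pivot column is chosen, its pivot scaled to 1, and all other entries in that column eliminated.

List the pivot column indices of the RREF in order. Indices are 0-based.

pivot columns: 0, 1

step 1: normalize row 0 (÷4) = (1, 1, 1)
  row 1: subtract -1×row0 = (0, -3, -2)
step 2: normalize row 1 (÷-3) = (0, 1, 2/3)
  row 0: subtract 1×row1 = (1, 0, 1/3)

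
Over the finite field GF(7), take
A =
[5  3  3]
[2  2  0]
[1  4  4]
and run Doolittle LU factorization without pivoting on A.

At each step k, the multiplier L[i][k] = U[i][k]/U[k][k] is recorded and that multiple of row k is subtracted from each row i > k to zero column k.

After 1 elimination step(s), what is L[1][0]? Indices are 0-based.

L[1][0] = 6

[col 0] pivot 5
  R1 -= 6*R0 → (0, 5, 3)  (L[1][0] := 6)
  R2 -= 3*R0 → (0, 2, 2)  (L[2][0] := 3)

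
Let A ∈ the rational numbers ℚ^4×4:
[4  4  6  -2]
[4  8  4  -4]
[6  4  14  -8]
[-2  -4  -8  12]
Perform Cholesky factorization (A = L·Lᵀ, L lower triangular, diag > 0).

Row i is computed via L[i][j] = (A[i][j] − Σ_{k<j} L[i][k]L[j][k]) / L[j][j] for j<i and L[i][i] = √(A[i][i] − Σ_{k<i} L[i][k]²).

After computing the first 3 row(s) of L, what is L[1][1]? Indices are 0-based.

L[1][1] = 2

Step 1: L[0][0] = √(4) = 2.
  L[1][0] = (4) / L[0][0] = 2.
Step 2: L[1][1] = √(4) = 2.
  L[2][0] = (6) / L[0][0] = 3.
  L[2][1] = (-2) / L[1][1] = -1.
Step 3: L[2][2] = √(4) = 2.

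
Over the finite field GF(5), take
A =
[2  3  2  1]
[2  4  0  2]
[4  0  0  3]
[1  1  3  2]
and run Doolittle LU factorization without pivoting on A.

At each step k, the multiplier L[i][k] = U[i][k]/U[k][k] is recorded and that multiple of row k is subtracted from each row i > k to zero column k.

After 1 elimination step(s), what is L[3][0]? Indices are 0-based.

k=0: U[0][0]=2
  eliminate (1,0): mult=1, new row 1: (0, 1, 3, 1); set L[1][0]=1
  eliminate (2,0): mult=2, new row 2: (0, 4, 1, 1); set L[2][0]=2
  eliminate (3,0): mult=3, new row 3: (0, 2, 2, 4); set L[3][0]=3

L[3][0] = 3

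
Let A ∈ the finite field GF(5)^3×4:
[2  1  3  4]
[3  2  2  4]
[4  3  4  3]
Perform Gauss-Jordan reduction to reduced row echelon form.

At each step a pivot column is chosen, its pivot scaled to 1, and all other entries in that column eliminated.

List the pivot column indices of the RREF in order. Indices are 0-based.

pivot columns: 0, 1, 2

step 1: normalize row 0 (÷2) = (1, 3, 4, 2)
  row 1: subtract 3×row0 = (0, 3, 0, 3)
  row 2: subtract 4×row0 = (0, 1, 3, 0)
step 2: normalize row 1 (÷3) = (0, 1, 0, 1)
  row 0: subtract 3×row1 = (1, 0, 4, 4)
  row 2: subtract 1×row1 = (0, 0, 3, 4)
step 3: normalize row 2 (÷3) = (0, 0, 1, 3)
  row 0: subtract 4×row2 = (1, 0, 0, 2)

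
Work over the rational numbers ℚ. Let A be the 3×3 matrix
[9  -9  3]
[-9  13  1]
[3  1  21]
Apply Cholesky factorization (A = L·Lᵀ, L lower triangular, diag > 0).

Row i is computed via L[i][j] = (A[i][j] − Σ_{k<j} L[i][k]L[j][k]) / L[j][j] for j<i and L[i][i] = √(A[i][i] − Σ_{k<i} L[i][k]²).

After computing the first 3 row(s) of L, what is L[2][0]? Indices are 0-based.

L[2][0] = 1

Step 1: L[0][0] = √(9) = 3.
  L[1][0] = (-9) / L[0][0] = -3.
Step 2: L[1][1] = √(4) = 2.
  L[2][0] = (3) / L[0][0] = 1.
  L[2][1] = (4) / L[1][1] = 2.
Step 3: L[2][2] = √(16) = 4.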